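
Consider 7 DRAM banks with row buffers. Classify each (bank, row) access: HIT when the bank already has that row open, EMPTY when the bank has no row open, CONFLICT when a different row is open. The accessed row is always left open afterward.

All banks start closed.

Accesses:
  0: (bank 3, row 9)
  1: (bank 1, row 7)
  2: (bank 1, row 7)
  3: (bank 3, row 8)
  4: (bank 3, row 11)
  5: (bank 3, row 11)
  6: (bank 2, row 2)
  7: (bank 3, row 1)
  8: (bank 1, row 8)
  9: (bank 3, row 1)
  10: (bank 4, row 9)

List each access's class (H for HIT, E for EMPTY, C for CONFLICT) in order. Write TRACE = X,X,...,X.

TRACE = E,E,H,C,C,H,E,C,C,H,E

  [0] b3 r9: no row ⇒ E
  [1] b1 r7: no row ⇒ E
  [2] b1 r7: had r7 ⇒ H
  [3] b3 r8: had r9 ⇒ C
  [4] b3 r11: had r8 ⇒ C
  [5] b3 r11: had r11 ⇒ H
  [6] b2 r2: no row ⇒ E
  [7] b3 r1: had r11 ⇒ C
  [8] b1 r8: had r7 ⇒ C
  [9] b3 r1: had r1 ⇒ H
  [10] b4 r9: no row ⇒ E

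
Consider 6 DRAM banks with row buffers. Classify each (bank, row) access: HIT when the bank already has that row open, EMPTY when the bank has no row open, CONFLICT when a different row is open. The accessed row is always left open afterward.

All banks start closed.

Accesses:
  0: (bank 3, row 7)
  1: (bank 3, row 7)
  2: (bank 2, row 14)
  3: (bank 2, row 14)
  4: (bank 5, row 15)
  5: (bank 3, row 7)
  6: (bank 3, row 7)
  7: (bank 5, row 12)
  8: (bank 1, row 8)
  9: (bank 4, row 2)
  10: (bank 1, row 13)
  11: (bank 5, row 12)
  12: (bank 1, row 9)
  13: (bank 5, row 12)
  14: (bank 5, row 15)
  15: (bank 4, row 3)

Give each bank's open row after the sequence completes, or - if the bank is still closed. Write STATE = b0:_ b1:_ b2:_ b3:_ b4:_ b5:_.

0: bank 3 row 7 — prev None → EMPTY
1: bank 3 row 7 — prev 7 → HIT
2: bank 2 row 14 — prev None → EMPTY
3: bank 2 row 14 — prev 14 → HIT
4: bank 5 row 15 — prev None → EMPTY
5: bank 3 row 7 — prev 7 → HIT
6: bank 3 row 7 — prev 7 → HIT
7: bank 5 row 12 — prev 15 → CONFLICT
8: bank 1 row 8 — prev None → EMPTY
9: bank 4 row 2 — prev None → EMPTY
10: bank 1 row 13 — prev 8 → CONFLICT
11: bank 5 row 12 — prev 12 → HIT
12: bank 1 row 9 — prev 13 → CONFLICT
13: bank 5 row 12 — prev 12 → HIT
14: bank 5 row 15 — prev 12 → CONFLICT
15: bank 4 row 3 — prev 2 → CONFLICT

STATE = b0:- b1:9 b2:14 b3:7 b4:3 b5:15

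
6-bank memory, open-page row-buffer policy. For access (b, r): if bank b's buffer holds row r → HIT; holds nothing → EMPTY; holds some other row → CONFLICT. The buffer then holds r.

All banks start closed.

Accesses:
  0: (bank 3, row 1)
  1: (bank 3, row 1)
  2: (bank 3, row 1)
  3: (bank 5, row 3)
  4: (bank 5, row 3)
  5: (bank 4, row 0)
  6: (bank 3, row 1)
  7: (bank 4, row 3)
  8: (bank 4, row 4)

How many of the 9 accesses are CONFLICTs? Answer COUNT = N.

#0 (3,1) E
#1 (3,1) H  (was 1)
#2 (3,1) H  (was 1)
#3 (5,3) E
#4 (5,3) H  (was 3)
#5 (4,0) E
#6 (3,1) H  (was 1)
#7 (4,3) C  (was 0)
#8 (4,4) C  (was 3)

COUNT = 2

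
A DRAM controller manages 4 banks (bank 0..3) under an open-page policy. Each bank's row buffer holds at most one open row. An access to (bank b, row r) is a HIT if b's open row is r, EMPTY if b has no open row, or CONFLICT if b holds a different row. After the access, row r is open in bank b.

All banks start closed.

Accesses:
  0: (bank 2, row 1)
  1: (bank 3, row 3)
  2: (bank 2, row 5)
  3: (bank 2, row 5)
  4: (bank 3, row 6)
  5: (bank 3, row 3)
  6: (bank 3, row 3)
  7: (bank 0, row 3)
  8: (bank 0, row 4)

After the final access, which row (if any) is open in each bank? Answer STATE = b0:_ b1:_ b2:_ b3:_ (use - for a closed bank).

STATE = b0:4 b1:- b2:5 b3:3

#0 (2,1) E
#1 (3,3) E
#2 (2,5) C  (was 1)
#3 (2,5) H  (was 5)
#4 (3,6) C  (was 3)
#5 (3,3) C  (was 6)
#6 (3,3) H  (was 3)
#7 (0,3) E
#8 (0,4) C  (was 3)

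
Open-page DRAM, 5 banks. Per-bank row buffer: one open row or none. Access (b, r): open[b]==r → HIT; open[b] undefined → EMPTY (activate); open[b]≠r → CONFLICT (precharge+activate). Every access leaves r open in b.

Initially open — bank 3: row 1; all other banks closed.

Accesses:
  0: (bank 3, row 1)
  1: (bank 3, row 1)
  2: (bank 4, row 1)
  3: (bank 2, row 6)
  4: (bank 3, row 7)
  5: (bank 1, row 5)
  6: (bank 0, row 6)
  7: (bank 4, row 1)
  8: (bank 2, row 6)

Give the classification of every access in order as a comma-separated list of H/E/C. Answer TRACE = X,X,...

step 0: bank3 1->1 [HIT]
step 1: bank3 1->1 [HIT]
step 2: bank4 None->1 [EMPTY]
step 3: bank2 None->6 [EMPTY]
step 4: bank3 1->7 [CONFLICT]
step 5: bank1 None->5 [EMPTY]
step 6: bank0 None->6 [EMPTY]
step 7: bank4 1->1 [HIT]
step 8: bank2 6->6 [HIT]

TRACE = H,H,E,E,C,E,E,H,H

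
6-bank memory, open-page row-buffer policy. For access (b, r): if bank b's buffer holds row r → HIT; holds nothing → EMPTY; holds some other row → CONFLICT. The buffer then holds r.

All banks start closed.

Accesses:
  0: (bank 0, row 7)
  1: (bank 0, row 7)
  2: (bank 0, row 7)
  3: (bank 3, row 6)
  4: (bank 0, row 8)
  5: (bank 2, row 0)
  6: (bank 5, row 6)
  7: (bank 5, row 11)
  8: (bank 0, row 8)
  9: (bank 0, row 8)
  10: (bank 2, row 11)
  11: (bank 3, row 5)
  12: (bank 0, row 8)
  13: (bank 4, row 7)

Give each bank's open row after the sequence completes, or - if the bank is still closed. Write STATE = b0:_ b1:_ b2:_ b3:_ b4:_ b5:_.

0: bank 0 row 7 — prev None → EMPTY
1: bank 0 row 7 — prev 7 → HIT
2: bank 0 row 7 — prev 7 → HIT
3: bank 3 row 6 — prev None → EMPTY
4: bank 0 row 8 — prev 7 → CONFLICT
5: bank 2 row 0 — prev None → EMPTY
6: bank 5 row 6 — prev None → EMPTY
7: bank 5 row 11 — prev 6 → CONFLICT
8: bank 0 row 8 — prev 8 → HIT
9: bank 0 row 8 — prev 8 → HIT
10: bank 2 row 11 — prev 0 → CONFLICT
11: bank 3 row 5 — prev 6 → CONFLICT
12: bank 0 row 8 — prev 8 → HIT
13: bank 4 row 7 — prev None → EMPTY

STATE = b0:8 b1:- b2:11 b3:5 b4:7 b5:11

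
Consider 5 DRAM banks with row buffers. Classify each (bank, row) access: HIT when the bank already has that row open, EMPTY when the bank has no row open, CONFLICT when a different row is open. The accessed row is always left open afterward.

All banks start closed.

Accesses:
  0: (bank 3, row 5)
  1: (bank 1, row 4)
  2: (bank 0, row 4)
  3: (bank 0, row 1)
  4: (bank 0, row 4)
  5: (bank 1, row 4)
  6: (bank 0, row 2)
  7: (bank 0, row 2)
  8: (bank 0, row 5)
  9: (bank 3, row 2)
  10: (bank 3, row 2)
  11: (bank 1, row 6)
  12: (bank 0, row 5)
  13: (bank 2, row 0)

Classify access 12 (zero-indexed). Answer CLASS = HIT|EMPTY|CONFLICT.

CLASS = HIT

#0 (3,5) E
#1 (1,4) E
#2 (0,4) E
#3 (0,1) C  (was 4)
#4 (0,4) C  (was 1)
#5 (1,4) H  (was 4)
#6 (0,2) C  (was 4)
#7 (0,2) H  (was 2)
#8 (0,5) C  (was 2)
#9 (3,2) C  (was 5)
#10 (3,2) H  (was 2)
#11 (1,6) C  (was 4)
#12 (0,5) H  (was 5)
#13 (2,0) E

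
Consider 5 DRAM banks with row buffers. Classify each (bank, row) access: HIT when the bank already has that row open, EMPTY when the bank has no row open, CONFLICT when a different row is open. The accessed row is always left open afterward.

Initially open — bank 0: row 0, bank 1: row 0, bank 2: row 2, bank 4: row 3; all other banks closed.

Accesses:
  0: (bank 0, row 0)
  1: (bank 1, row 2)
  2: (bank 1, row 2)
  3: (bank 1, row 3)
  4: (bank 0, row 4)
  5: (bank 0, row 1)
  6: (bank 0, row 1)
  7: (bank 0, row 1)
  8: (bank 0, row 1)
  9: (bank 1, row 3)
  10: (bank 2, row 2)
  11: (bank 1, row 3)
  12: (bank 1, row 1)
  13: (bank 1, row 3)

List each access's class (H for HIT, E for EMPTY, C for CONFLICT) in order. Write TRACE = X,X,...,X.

TRACE = H,C,H,C,C,C,H,H,H,H,H,H,C,C

  [0] b0 r0: had r0 ⇒ H
  [1] b1 r2: had r0 ⇒ C
  [2] b1 r2: had r2 ⇒ H
  [3] b1 r3: had r2 ⇒ C
  [4] b0 r4: had r0 ⇒ C
  [5] b0 r1: had r4 ⇒ C
  [6] b0 r1: had r1 ⇒ H
  [7] b0 r1: had r1 ⇒ H
  [8] b0 r1: had r1 ⇒ H
  [9] b1 r3: had r3 ⇒ H
  [10] b2 r2: had r2 ⇒ H
  [11] b1 r3: had r3 ⇒ H
  [12] b1 r1: had r3 ⇒ C
  [13] b1 r3: had r1 ⇒ C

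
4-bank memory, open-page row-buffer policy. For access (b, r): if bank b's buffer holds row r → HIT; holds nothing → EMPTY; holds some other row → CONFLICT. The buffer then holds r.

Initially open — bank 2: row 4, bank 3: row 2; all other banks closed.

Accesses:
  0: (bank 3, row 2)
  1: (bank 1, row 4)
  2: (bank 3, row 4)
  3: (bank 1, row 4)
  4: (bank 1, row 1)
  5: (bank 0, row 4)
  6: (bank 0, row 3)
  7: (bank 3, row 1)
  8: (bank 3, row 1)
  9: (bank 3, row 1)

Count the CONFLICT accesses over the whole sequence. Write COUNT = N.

COUNT = 4

#0 (3,2) H  (was 2)
#1 (1,4) E
#2 (3,4) C  (was 2)
#3 (1,4) H  (was 4)
#4 (1,1) C  (was 4)
#5 (0,4) E
#6 (0,3) C  (was 4)
#7 (3,1) C  (was 4)
#8 (3,1) H  (was 1)
#9 (3,1) H  (was 1)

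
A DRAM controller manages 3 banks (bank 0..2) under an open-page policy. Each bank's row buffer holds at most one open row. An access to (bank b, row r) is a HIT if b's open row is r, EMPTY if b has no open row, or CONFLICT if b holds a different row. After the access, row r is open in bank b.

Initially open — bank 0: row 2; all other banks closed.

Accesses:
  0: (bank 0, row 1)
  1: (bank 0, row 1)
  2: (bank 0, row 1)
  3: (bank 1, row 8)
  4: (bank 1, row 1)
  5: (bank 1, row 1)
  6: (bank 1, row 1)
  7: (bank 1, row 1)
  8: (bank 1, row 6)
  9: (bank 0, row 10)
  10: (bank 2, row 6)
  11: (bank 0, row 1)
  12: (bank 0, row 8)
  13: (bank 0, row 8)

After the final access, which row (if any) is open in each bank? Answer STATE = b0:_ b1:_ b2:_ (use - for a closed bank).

#0 (0,1) C  (was 2)
#1 (0,1) H  (was 1)
#2 (0,1) H  (was 1)
#3 (1,8) E
#4 (1,1) C  (was 8)
#5 (1,1) H  (was 1)
#6 (1,1) H  (was 1)
#7 (1,1) H  (was 1)
#8 (1,6) C  (was 1)
#9 (0,10) C  (was 1)
#10 (2,6) E
#11 (0,1) C  (was 10)
#12 (0,8) C  (was 1)
#13 (0,8) H  (was 8)

STATE = b0:8 b1:6 b2:6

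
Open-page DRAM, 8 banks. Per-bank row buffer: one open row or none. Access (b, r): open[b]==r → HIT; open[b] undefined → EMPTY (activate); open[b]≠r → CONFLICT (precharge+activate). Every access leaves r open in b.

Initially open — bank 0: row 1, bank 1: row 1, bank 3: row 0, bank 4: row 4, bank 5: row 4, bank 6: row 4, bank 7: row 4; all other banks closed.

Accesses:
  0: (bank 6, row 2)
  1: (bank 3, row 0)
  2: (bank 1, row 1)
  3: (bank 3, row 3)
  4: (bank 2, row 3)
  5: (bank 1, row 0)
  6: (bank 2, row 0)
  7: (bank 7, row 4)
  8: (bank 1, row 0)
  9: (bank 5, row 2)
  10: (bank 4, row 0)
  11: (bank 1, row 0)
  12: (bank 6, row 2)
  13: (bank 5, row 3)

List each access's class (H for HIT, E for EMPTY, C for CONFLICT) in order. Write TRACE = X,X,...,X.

TRACE = C,H,H,C,E,C,C,H,H,C,C,H,H,C

0: bank 6 row 2 — prev 4 → CONFLICT
1: bank 3 row 0 — prev 0 → HIT
2: bank 1 row 1 — prev 1 → HIT
3: bank 3 row 3 — prev 0 → CONFLICT
4: bank 2 row 3 — prev None → EMPTY
5: bank 1 row 0 — prev 1 → CONFLICT
6: bank 2 row 0 — prev 3 → CONFLICT
7: bank 7 row 4 — prev 4 → HIT
8: bank 1 row 0 — prev 0 → HIT
9: bank 5 row 2 — prev 4 → CONFLICT
10: bank 4 row 0 — prev 4 → CONFLICT
11: bank 1 row 0 — prev 0 → HIT
12: bank 6 row 2 — prev 2 → HIT
13: bank 5 row 3 — prev 2 → CONFLICT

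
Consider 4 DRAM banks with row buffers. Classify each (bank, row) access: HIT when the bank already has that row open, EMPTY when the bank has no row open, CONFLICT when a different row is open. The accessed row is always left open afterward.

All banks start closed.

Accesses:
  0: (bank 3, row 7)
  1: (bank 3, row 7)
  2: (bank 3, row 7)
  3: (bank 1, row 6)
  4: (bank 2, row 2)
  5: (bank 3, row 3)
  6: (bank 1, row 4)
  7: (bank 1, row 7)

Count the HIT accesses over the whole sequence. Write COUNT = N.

step 0: bank3 None->7 [EMPTY]
step 1: bank3 7->7 [HIT]
step 2: bank3 7->7 [HIT]
step 3: bank1 None->6 [EMPTY]
step 4: bank2 None->2 [EMPTY]
step 5: bank3 7->3 [CONFLICT]
step 6: bank1 6->4 [CONFLICT]
step 7: bank1 4->7 [CONFLICT]

COUNT = 2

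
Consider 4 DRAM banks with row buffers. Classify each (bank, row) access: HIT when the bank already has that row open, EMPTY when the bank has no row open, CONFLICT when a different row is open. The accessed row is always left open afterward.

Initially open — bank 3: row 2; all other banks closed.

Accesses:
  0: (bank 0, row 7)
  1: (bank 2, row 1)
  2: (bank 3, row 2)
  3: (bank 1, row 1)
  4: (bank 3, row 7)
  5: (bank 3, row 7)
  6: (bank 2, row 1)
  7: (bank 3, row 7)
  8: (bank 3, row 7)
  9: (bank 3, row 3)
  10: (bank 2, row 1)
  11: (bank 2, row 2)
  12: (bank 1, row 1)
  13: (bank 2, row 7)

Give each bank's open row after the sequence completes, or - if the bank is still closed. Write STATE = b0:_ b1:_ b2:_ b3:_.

#0 (0,7) E
#1 (2,1) E
#2 (3,2) H  (was 2)
#3 (1,1) E
#4 (3,7) C  (was 2)
#5 (3,7) H  (was 7)
#6 (2,1) H  (was 1)
#7 (3,7) H  (was 7)
#8 (3,7) H  (was 7)
#9 (3,3) C  (was 7)
#10 (2,1) H  (was 1)
#11 (2,2) C  (was 1)
#12 (1,1) H  (was 1)
#13 (2,7) C  (was 2)

STATE = b0:7 b1:1 b2:7 b3:3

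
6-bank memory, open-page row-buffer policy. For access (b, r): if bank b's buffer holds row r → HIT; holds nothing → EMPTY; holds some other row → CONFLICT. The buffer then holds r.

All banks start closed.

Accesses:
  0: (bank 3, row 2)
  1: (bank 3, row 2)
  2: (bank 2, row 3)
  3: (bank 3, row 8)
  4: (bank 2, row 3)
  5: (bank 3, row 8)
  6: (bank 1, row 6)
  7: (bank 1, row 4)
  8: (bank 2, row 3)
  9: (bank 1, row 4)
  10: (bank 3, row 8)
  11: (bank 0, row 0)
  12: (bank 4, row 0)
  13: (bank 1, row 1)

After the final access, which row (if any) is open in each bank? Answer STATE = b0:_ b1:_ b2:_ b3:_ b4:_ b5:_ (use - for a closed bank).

STATE = b0:0 b1:1 b2:3 b3:8 b4:0 b5:-

  [0] b3 r2: no row ⇒ E
  [1] b3 r2: had r2 ⇒ H
  [2] b2 r3: no row ⇒ E
  [3] b3 r8: had r2 ⇒ C
  [4] b2 r3: had r3 ⇒ H
  [5] b3 r8: had r8 ⇒ H
  [6] b1 r6: no row ⇒ E
  [7] b1 r4: had r6 ⇒ C
  [8] b2 r3: had r3 ⇒ H
  [9] b1 r4: had r4 ⇒ H
  [10] b3 r8: had r8 ⇒ H
  [11] b0 r0: no row ⇒ E
  [12] b4 r0: no row ⇒ E
  [13] b1 r1: had r4 ⇒ C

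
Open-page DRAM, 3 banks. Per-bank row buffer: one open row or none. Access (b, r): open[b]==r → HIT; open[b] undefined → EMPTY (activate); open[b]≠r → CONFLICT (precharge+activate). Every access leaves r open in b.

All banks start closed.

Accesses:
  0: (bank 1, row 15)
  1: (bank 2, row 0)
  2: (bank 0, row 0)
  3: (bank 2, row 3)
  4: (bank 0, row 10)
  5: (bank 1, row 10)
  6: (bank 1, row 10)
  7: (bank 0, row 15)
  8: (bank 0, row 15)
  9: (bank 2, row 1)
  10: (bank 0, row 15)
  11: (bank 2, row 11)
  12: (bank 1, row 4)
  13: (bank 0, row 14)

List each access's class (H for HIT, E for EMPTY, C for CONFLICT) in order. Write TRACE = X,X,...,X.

step 0: bank1 None->15 [EMPTY]
step 1: bank2 None->0 [EMPTY]
step 2: bank0 None->0 [EMPTY]
step 3: bank2 0->3 [CONFLICT]
step 4: bank0 0->10 [CONFLICT]
step 5: bank1 15->10 [CONFLICT]
step 6: bank1 10->10 [HIT]
step 7: bank0 10->15 [CONFLICT]
step 8: bank0 15->15 [HIT]
step 9: bank2 3->1 [CONFLICT]
step 10: bank0 15->15 [HIT]
step 11: bank2 1->11 [CONFLICT]
step 12: bank1 10->4 [CONFLICT]
step 13: bank0 15->14 [CONFLICT]

TRACE = E,E,E,C,C,C,H,C,H,C,H,C,C,C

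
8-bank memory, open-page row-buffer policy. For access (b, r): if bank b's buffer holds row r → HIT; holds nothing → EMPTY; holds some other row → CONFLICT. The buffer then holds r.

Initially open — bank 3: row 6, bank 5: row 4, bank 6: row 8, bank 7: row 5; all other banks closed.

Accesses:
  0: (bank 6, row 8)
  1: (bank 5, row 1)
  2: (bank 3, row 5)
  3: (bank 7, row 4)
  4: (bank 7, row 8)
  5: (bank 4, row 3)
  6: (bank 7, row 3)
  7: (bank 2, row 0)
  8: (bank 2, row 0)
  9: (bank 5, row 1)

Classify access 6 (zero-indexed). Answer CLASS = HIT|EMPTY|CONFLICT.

CLASS = CONFLICT

#0 (6,8) H  (was 8)
#1 (5,1) C  (was 4)
#2 (3,5) C  (was 6)
#3 (7,4) C  (was 5)
#4 (7,8) C  (was 4)
#5 (4,3) E
#6 (7,3) C  (was 8)
#7 (2,0) E
#8 (2,0) H  (was 0)
#9 (5,1) H  (was 1)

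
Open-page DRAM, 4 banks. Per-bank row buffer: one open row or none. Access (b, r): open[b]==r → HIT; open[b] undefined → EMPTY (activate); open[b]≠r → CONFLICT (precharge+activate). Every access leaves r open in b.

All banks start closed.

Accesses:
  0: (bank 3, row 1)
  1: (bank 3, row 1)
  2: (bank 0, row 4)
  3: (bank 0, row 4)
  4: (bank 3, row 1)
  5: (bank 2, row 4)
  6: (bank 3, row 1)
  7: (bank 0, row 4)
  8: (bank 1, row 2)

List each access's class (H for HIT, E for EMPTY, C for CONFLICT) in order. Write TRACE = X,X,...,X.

TRACE = E,H,E,H,H,E,H,H,E

#0 (3,1) E
#1 (3,1) H  (was 1)
#2 (0,4) E
#3 (0,4) H  (was 4)
#4 (3,1) H  (was 1)
#5 (2,4) E
#6 (3,1) H  (was 1)
#7 (0,4) H  (was 4)
#8 (1,2) E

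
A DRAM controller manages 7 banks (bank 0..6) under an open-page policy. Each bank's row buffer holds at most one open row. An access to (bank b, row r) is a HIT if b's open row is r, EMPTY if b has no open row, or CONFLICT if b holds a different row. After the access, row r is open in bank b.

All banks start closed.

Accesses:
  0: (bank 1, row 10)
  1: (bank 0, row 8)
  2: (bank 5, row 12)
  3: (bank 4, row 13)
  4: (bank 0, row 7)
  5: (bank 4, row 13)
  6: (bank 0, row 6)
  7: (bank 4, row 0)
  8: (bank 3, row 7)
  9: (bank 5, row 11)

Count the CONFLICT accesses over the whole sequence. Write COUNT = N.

COUNT = 4

step 0: bank1 None->10 [EMPTY]
step 1: bank0 None->8 [EMPTY]
step 2: bank5 None->12 [EMPTY]
step 3: bank4 None->13 [EMPTY]
step 4: bank0 8->7 [CONFLICT]
step 5: bank4 13->13 [HIT]
step 6: bank0 7->6 [CONFLICT]
step 7: bank4 13->0 [CONFLICT]
step 8: bank3 None->7 [EMPTY]
step 9: bank5 12->11 [CONFLICT]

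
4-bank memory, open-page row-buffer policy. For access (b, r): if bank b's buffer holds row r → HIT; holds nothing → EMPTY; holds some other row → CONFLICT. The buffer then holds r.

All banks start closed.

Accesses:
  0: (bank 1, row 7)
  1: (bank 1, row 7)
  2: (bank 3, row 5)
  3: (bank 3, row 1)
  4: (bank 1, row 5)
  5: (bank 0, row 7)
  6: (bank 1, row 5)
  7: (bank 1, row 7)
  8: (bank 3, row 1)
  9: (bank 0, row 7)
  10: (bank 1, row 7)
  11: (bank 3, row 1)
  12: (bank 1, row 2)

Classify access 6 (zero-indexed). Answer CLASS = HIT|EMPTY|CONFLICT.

CLASS = HIT

step 0: bank1 None->7 [EMPTY]
step 1: bank1 7->7 [HIT]
step 2: bank3 None->5 [EMPTY]
step 3: bank3 5->1 [CONFLICT]
step 4: bank1 7->5 [CONFLICT]
step 5: bank0 None->7 [EMPTY]
step 6: bank1 5->5 [HIT]
step 7: bank1 5->7 [CONFLICT]
step 8: bank3 1->1 [HIT]
step 9: bank0 7->7 [HIT]
step 10: bank1 7->7 [HIT]
step 11: bank3 1->1 [HIT]
step 12: bank1 7->2 [CONFLICT]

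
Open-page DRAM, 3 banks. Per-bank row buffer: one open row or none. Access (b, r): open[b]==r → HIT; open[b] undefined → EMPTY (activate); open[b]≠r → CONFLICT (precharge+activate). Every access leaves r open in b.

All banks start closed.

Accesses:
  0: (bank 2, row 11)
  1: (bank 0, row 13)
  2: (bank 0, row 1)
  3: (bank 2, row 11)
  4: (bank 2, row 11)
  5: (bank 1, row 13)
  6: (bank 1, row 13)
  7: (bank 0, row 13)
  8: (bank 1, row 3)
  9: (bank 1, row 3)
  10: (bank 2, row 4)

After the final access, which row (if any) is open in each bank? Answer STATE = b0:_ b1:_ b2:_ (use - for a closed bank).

STATE = b0:13 b1:3 b2:4

0: bank 2 row 11 — prev None → EMPTY
1: bank 0 row 13 — prev None → EMPTY
2: bank 0 row 1 — prev 13 → CONFLICT
3: bank 2 row 11 — prev 11 → HIT
4: bank 2 row 11 — prev 11 → HIT
5: bank 1 row 13 — prev None → EMPTY
6: bank 1 row 13 — prev 13 → HIT
7: bank 0 row 13 — prev 1 → CONFLICT
8: bank 1 row 3 — prev 13 → CONFLICT
9: bank 1 row 3 — prev 3 → HIT
10: bank 2 row 4 — prev 11 → CONFLICT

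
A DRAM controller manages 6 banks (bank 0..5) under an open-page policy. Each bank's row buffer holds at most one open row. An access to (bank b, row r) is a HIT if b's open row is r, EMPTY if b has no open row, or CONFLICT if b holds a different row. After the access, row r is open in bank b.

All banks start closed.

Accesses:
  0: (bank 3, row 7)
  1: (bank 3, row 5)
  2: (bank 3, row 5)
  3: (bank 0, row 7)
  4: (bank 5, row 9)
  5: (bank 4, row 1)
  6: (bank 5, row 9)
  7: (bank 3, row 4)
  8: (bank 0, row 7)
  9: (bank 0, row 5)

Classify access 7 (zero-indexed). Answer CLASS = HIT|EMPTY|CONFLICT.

  [0] b3 r7: no row ⇒ E
  [1] b3 r5: had r7 ⇒ C
  [2] b3 r5: had r5 ⇒ H
  [3] b0 r7: no row ⇒ E
  [4] b5 r9: no row ⇒ E
  [5] b4 r1: no row ⇒ E
  [6] b5 r9: had r9 ⇒ H
  [7] b3 r4: had r5 ⇒ C
  [8] b0 r7: had r7 ⇒ H
  [9] b0 r5: had r7 ⇒ C

CLASS = CONFLICT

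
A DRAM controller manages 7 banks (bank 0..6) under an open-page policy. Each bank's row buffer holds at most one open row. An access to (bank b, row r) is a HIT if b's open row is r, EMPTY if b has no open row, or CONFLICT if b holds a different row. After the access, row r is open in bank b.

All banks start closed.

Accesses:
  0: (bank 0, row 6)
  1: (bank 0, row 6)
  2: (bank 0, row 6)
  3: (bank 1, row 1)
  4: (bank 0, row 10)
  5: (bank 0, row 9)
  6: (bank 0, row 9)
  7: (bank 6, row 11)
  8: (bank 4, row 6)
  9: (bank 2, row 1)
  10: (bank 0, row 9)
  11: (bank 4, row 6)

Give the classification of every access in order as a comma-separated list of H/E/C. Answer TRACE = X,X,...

step 0: bank0 None->6 [EMPTY]
step 1: bank0 6->6 [HIT]
step 2: bank0 6->6 [HIT]
step 3: bank1 None->1 [EMPTY]
step 4: bank0 6->10 [CONFLICT]
step 5: bank0 10->9 [CONFLICT]
step 6: bank0 9->9 [HIT]
step 7: bank6 None->11 [EMPTY]
step 8: bank4 None->6 [EMPTY]
step 9: bank2 None->1 [EMPTY]
step 10: bank0 9->9 [HIT]
step 11: bank4 6->6 [HIT]

TRACE = E,H,H,E,C,C,H,E,E,E,H,H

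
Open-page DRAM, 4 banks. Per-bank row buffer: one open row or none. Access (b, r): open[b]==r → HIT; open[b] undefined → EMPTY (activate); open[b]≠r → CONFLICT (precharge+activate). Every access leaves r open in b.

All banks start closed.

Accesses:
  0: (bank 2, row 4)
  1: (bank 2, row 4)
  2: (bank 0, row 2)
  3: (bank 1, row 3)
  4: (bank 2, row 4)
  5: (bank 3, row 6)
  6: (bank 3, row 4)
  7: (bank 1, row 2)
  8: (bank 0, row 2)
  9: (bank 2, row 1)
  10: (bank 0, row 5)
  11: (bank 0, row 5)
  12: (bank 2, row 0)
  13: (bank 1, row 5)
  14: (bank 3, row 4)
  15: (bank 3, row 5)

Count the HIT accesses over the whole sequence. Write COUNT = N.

step 0: bank2 None->4 [EMPTY]
step 1: bank2 4->4 [HIT]
step 2: bank0 None->2 [EMPTY]
step 3: bank1 None->3 [EMPTY]
step 4: bank2 4->4 [HIT]
step 5: bank3 None->6 [EMPTY]
step 6: bank3 6->4 [CONFLICT]
step 7: bank1 3->2 [CONFLICT]
step 8: bank0 2->2 [HIT]
step 9: bank2 4->1 [CONFLICT]
step 10: bank0 2->5 [CONFLICT]
step 11: bank0 5->5 [HIT]
step 12: bank2 1->0 [CONFLICT]
step 13: bank1 2->5 [CONFLICT]
step 14: bank3 4->4 [HIT]
step 15: bank3 4->5 [CONFLICT]

COUNT = 5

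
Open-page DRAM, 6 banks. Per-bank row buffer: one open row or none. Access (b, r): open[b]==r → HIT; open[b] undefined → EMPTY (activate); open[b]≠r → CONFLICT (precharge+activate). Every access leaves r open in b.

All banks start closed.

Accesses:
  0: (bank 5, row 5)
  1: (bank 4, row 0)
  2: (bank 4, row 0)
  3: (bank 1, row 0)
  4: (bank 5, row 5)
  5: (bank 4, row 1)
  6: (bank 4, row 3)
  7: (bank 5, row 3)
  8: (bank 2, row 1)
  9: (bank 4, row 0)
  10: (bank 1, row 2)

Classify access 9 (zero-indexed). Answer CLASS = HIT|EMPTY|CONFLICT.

step 0: bank5 None->5 [EMPTY]
step 1: bank4 None->0 [EMPTY]
step 2: bank4 0->0 [HIT]
step 3: bank1 None->0 [EMPTY]
step 4: bank5 5->5 [HIT]
step 5: bank4 0->1 [CONFLICT]
step 6: bank4 1->3 [CONFLICT]
step 7: bank5 5->3 [CONFLICT]
step 8: bank2 None->1 [EMPTY]
step 9: bank4 3->0 [CONFLICT]
step 10: bank1 0->2 [CONFLICT]

CLASS = CONFLICT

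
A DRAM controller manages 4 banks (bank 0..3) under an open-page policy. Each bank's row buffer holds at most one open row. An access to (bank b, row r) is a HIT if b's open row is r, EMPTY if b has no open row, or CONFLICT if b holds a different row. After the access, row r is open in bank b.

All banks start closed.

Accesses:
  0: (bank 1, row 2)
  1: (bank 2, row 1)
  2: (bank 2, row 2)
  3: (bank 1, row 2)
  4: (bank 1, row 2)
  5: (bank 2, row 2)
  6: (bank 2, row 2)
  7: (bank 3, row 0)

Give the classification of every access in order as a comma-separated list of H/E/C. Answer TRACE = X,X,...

0: bank 1 row 2 — prev None → EMPTY
1: bank 2 row 1 — prev None → EMPTY
2: bank 2 row 2 — prev 1 → CONFLICT
3: bank 1 row 2 — prev 2 → HIT
4: bank 1 row 2 — prev 2 → HIT
5: bank 2 row 2 — prev 2 → HIT
6: bank 2 row 2 — prev 2 → HIT
7: bank 3 row 0 — prev None → EMPTY

TRACE = E,E,C,H,H,H,H,E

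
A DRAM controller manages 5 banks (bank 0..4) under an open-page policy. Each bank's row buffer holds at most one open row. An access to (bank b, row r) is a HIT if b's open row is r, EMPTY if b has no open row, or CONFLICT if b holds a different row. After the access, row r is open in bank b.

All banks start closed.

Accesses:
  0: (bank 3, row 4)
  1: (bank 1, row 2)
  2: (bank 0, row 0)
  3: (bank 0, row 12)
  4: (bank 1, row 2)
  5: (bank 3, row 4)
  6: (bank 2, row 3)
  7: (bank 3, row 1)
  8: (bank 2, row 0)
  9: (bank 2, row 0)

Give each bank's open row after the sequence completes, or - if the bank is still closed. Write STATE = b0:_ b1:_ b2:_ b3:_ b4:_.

STATE = b0:12 b1:2 b2:0 b3:1 b4:-

#0 (3,4) E
#1 (1,2) E
#2 (0,0) E
#3 (0,12) C  (was 0)
#4 (1,2) H  (was 2)
#5 (3,4) H  (was 4)
#6 (2,3) E
#7 (3,1) C  (was 4)
#8 (2,0) C  (was 3)
#9 (2,0) H  (was 0)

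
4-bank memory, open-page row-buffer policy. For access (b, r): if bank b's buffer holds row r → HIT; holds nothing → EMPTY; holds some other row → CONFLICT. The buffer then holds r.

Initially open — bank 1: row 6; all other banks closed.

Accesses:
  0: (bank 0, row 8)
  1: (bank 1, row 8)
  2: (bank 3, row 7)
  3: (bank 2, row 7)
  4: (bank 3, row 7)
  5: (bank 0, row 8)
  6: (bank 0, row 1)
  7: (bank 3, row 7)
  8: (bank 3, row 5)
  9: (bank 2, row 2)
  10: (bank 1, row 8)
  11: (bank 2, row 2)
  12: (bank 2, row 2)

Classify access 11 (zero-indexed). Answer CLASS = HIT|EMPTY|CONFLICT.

CLASS = HIT

  [0] b0 r8: no row ⇒ E
  [1] b1 r8: had r6 ⇒ C
  [2] b3 r7: no row ⇒ E
  [3] b2 r7: no row ⇒ E
  [4] b3 r7: had r7 ⇒ H
  [5] b0 r8: had r8 ⇒ H
  [6] b0 r1: had r8 ⇒ C
  [7] b3 r7: had r7 ⇒ H
  [8] b3 r5: had r7 ⇒ C
  [9] b2 r2: had r7 ⇒ C
  [10] b1 r8: had r8 ⇒ H
  [11] b2 r2: had r2 ⇒ H
  [12] b2 r2: had r2 ⇒ H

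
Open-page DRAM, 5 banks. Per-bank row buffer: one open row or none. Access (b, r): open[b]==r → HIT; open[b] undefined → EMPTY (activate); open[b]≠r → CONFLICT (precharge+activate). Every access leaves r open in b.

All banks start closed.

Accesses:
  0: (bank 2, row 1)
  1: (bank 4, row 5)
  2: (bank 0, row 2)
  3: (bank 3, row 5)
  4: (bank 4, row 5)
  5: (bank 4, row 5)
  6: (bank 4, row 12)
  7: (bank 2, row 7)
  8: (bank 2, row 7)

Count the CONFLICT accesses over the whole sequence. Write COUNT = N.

#0 (2,1) E
#1 (4,5) E
#2 (0,2) E
#3 (3,5) E
#4 (4,5) H  (was 5)
#5 (4,5) H  (was 5)
#6 (4,12) C  (was 5)
#7 (2,7) C  (was 1)
#8 (2,7) H  (was 7)

COUNT = 2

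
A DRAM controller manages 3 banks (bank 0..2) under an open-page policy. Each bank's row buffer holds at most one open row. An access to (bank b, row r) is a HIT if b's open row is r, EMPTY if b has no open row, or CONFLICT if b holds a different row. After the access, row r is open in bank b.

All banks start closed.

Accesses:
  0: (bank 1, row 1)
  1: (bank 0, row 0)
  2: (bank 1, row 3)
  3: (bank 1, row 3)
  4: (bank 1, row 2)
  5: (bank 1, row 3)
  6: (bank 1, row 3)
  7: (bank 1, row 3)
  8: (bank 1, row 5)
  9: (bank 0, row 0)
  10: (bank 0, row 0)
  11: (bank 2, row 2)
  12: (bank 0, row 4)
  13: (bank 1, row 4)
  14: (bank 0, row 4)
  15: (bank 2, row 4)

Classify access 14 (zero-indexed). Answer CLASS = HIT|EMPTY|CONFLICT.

#0 (1,1) E
#1 (0,0) E
#2 (1,3) C  (was 1)
#3 (1,3) H  (was 3)
#4 (1,2) C  (was 3)
#5 (1,3) C  (was 2)
#6 (1,3) H  (was 3)
#7 (1,3) H  (was 3)
#8 (1,5) C  (was 3)
#9 (0,0) H  (was 0)
#10 (0,0) H  (was 0)
#11 (2,2) E
#12 (0,4) C  (was 0)
#13 (1,4) C  (was 5)
#14 (0,4) H  (was 4)
#15 (2,4) C  (was 2)

CLASS = HIT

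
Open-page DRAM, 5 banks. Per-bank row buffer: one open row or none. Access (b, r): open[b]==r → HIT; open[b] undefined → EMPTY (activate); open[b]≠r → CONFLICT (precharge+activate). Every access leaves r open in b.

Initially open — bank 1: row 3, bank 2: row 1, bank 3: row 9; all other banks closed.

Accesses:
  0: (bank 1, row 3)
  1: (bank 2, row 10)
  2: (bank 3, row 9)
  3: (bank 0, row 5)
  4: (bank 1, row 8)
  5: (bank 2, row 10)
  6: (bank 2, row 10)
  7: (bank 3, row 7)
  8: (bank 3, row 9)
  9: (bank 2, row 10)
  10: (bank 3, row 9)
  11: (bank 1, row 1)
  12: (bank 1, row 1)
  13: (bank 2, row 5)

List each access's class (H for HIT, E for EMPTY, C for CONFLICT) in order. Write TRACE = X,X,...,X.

TRACE = H,C,H,E,C,H,H,C,C,H,H,C,H,C

  [0] b1 r3: had r3 ⇒ H
  [1] b2 r10: had r1 ⇒ C
  [2] b3 r9: had r9 ⇒ H
  [3] b0 r5: no row ⇒ E
  [4] b1 r8: had r3 ⇒ C
  [5] b2 r10: had r10 ⇒ H
  [6] b2 r10: had r10 ⇒ H
  [7] b3 r7: had r9 ⇒ C
  [8] b3 r9: had r7 ⇒ C
  [9] b2 r10: had r10 ⇒ H
  [10] b3 r9: had r9 ⇒ H
  [11] b1 r1: had r8 ⇒ C
  [12] b1 r1: had r1 ⇒ H
  [13] b2 r5: had r10 ⇒ C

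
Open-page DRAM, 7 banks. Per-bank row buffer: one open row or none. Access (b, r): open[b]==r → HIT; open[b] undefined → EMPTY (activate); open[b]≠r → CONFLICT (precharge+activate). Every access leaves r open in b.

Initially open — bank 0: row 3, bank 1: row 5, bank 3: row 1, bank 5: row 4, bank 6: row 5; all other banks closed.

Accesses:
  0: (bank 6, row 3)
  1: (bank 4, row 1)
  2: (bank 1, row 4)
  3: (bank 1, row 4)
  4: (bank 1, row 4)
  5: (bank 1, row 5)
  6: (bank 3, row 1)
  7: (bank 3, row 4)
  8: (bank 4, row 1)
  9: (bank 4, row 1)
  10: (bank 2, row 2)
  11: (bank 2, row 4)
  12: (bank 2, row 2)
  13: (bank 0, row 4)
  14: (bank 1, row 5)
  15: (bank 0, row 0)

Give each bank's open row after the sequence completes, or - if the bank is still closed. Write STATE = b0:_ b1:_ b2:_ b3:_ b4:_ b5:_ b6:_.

STATE = b0:0 b1:5 b2:2 b3:4 b4:1 b5:4 b6:3

  [0] b6 r3: had r5 ⇒ C
  [1] b4 r1: no row ⇒ E
  [2] b1 r4: had r5 ⇒ C
  [3] b1 r4: had r4 ⇒ H
  [4] b1 r4: had r4 ⇒ H
  [5] b1 r5: had r4 ⇒ C
  [6] b3 r1: had r1 ⇒ H
  [7] b3 r4: had r1 ⇒ C
  [8] b4 r1: had r1 ⇒ H
  [9] b4 r1: had r1 ⇒ H
  [10] b2 r2: no row ⇒ E
  [11] b2 r4: had r2 ⇒ C
  [12] b2 r2: had r4 ⇒ C
  [13] b0 r4: had r3 ⇒ C
  [14] b1 r5: had r5 ⇒ H
  [15] b0 r0: had r4 ⇒ C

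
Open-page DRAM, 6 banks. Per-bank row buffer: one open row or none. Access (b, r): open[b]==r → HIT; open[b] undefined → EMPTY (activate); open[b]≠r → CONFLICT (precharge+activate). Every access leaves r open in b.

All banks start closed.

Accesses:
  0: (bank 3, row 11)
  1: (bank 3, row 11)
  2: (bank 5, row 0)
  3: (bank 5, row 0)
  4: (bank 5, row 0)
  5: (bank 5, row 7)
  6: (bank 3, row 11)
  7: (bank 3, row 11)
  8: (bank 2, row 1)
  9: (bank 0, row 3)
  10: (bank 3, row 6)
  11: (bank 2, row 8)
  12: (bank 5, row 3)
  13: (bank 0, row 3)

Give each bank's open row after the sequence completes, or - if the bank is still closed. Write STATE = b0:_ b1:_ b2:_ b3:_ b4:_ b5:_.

STATE = b0:3 b1:- b2:8 b3:6 b4:- b5:3

0: bank 3 row 11 — prev None → EMPTY
1: bank 3 row 11 — prev 11 → HIT
2: bank 5 row 0 — prev None → EMPTY
3: bank 5 row 0 — prev 0 → HIT
4: bank 5 row 0 — prev 0 → HIT
5: bank 5 row 7 — prev 0 → CONFLICT
6: bank 3 row 11 — prev 11 → HIT
7: bank 3 row 11 — prev 11 → HIT
8: bank 2 row 1 — prev None → EMPTY
9: bank 0 row 3 — prev None → EMPTY
10: bank 3 row 6 — prev 11 → CONFLICT
11: bank 2 row 8 — prev 1 → CONFLICT
12: bank 5 row 3 — prev 7 → CONFLICT
13: bank 0 row 3 — prev 3 → HIT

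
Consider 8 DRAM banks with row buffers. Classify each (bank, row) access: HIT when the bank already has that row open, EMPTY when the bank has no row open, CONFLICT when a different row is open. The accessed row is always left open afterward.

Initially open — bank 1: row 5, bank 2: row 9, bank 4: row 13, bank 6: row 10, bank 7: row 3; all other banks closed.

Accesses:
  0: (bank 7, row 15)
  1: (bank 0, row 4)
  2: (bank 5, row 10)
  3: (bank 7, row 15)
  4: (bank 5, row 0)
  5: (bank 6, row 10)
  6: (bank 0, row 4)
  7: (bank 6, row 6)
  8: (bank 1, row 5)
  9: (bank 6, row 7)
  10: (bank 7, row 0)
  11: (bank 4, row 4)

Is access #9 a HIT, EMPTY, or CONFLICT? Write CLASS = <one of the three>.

  [0] b7 r15: had r3 ⇒ C
  [1] b0 r4: no row ⇒ E
  [2] b5 r10: no row ⇒ E
  [3] b7 r15: had r15 ⇒ H
  [4] b5 r0: had r10 ⇒ C
  [5] b6 r10: had r10 ⇒ H
  [6] b0 r4: had r4 ⇒ H
  [7] b6 r6: had r10 ⇒ C
  [8] b1 r5: had r5 ⇒ H
  [9] b6 r7: had r6 ⇒ C
  [10] b7 r0: had r15 ⇒ C
  [11] b4 r4: had r13 ⇒ C

CLASS = CONFLICT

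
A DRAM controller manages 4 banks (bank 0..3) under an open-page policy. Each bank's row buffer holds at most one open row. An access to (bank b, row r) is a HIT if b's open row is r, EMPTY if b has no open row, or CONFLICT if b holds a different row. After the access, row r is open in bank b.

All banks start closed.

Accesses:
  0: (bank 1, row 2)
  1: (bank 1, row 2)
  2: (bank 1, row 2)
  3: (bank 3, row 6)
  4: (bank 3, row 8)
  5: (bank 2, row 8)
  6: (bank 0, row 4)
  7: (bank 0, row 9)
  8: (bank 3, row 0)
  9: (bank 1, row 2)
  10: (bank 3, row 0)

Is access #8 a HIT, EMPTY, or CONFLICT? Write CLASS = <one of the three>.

CLASS = CONFLICT

step 0: bank1 None->2 [EMPTY]
step 1: bank1 2->2 [HIT]
step 2: bank1 2->2 [HIT]
step 3: bank3 None->6 [EMPTY]
step 4: bank3 6->8 [CONFLICT]
step 5: bank2 None->8 [EMPTY]
step 6: bank0 None->4 [EMPTY]
step 7: bank0 4->9 [CONFLICT]
step 8: bank3 8->0 [CONFLICT]
step 9: bank1 2->2 [HIT]
step 10: bank3 0->0 [HIT]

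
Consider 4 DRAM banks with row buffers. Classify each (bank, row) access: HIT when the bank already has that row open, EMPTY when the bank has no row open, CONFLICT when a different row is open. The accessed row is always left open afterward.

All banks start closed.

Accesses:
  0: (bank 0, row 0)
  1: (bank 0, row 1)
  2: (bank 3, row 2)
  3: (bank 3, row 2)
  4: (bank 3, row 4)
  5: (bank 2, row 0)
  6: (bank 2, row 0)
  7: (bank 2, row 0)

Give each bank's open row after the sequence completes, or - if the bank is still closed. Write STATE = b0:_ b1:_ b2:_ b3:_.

#0 (0,0) E
#1 (0,1) C  (was 0)
#2 (3,2) E
#3 (3,2) H  (was 2)
#4 (3,4) C  (was 2)
#5 (2,0) E
#6 (2,0) H  (was 0)
#7 (2,0) H  (was 0)

STATE = b0:1 b1:- b2:0 b3:4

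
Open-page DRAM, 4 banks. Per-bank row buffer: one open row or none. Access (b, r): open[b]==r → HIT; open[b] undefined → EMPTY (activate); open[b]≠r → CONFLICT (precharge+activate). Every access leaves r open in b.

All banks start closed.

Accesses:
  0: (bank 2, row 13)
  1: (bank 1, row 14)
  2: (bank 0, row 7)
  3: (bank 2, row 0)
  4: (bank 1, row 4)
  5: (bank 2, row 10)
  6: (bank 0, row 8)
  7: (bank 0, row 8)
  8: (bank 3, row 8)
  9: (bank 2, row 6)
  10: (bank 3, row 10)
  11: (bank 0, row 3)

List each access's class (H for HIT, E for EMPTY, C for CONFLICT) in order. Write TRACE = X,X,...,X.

TRACE = E,E,E,C,C,C,C,H,E,C,C,C

0: bank 2 row 13 — prev None → EMPTY
1: bank 1 row 14 — prev None → EMPTY
2: bank 0 row 7 — prev None → EMPTY
3: bank 2 row 0 — prev 13 → CONFLICT
4: bank 1 row 4 — prev 14 → CONFLICT
5: bank 2 row 10 — prev 0 → CONFLICT
6: bank 0 row 8 — prev 7 → CONFLICT
7: bank 0 row 8 — prev 8 → HIT
8: bank 3 row 8 — prev None → EMPTY
9: bank 2 row 6 — prev 10 → CONFLICT
10: bank 3 row 10 — prev 8 → CONFLICT
11: bank 0 row 3 — prev 8 → CONFLICT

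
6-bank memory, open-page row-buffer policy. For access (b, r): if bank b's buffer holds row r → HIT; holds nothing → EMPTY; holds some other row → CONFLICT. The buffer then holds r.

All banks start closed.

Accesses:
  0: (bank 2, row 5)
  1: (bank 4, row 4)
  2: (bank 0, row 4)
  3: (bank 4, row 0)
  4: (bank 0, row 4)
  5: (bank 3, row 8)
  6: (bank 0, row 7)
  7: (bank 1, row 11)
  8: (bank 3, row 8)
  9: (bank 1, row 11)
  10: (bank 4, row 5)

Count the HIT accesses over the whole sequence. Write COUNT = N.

#0 (2,5) E
#1 (4,4) E
#2 (0,4) E
#3 (4,0) C  (was 4)
#4 (0,4) H  (was 4)
#5 (3,8) E
#6 (0,7) C  (was 4)
#7 (1,11) E
#8 (3,8) H  (was 8)
#9 (1,11) H  (was 11)
#10 (4,5) C  (was 0)

COUNT = 3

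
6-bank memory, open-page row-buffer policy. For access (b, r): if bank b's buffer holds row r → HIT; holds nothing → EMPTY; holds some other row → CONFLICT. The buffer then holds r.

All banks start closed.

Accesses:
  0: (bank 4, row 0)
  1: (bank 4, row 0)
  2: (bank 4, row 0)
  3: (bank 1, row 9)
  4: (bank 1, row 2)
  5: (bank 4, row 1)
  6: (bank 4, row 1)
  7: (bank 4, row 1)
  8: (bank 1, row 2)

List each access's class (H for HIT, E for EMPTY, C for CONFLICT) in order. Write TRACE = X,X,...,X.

step 0: bank4 None->0 [EMPTY]
step 1: bank4 0->0 [HIT]
step 2: bank4 0->0 [HIT]
step 3: bank1 None->9 [EMPTY]
step 4: bank1 9->2 [CONFLICT]
step 5: bank4 0->1 [CONFLICT]
step 6: bank4 1->1 [HIT]
step 7: bank4 1->1 [HIT]
step 8: bank1 2->2 [HIT]

TRACE = E,H,H,E,C,C,H,H,H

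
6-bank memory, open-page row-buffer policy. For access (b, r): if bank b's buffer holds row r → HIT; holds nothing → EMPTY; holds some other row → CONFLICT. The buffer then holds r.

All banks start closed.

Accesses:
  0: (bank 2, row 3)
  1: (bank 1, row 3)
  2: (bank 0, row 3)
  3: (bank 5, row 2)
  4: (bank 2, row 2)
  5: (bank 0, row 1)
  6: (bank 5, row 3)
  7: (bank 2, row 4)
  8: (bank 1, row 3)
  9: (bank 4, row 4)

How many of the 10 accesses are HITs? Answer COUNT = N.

COUNT = 1

#0 (2,3) E
#1 (1,3) E
#2 (0,3) E
#3 (5,2) E
#4 (2,2) C  (was 3)
#5 (0,1) C  (was 3)
#6 (5,3) C  (was 2)
#7 (2,4) C  (was 2)
#8 (1,3) H  (was 3)
#9 (4,4) E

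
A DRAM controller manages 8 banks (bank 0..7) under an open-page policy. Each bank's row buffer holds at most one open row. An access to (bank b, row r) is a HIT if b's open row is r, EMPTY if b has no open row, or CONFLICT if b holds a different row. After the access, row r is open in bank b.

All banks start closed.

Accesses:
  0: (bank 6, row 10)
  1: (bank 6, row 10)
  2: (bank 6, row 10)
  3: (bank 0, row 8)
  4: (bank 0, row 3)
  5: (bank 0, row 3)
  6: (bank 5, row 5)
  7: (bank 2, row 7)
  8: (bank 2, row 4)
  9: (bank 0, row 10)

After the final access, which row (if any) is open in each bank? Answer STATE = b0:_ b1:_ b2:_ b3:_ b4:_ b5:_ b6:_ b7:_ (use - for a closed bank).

STATE = b0:10 b1:- b2:4 b3:- b4:- b5:5 b6:10 b7:-

#0 (6,10) E
#1 (6,10) H  (was 10)
#2 (6,10) H  (was 10)
#3 (0,8) E
#4 (0,3) C  (was 8)
#5 (0,3) H  (was 3)
#6 (5,5) E
#7 (2,7) E
#8 (2,4) C  (was 7)
#9 (0,10) C  (was 3)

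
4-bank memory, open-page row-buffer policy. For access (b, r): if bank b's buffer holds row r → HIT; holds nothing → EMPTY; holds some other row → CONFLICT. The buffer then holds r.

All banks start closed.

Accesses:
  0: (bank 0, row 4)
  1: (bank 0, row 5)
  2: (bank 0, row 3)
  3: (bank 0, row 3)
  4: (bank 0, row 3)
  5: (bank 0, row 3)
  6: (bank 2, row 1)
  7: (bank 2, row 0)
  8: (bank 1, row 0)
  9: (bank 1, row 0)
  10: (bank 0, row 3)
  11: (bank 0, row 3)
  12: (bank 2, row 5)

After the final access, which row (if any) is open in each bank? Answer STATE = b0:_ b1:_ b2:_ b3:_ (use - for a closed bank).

STATE = b0:3 b1:0 b2:5 b3:-

  [0] b0 r4: no row ⇒ E
  [1] b0 r5: had r4 ⇒ C
  [2] b0 r3: had r5 ⇒ C
  [3] b0 r3: had r3 ⇒ H
  [4] b0 r3: had r3 ⇒ H
  [5] b0 r3: had r3 ⇒ H
  [6] b2 r1: no row ⇒ E
  [7] b2 r0: had r1 ⇒ C
  [8] b1 r0: no row ⇒ E
  [9] b1 r0: had r0 ⇒ H
  [10] b0 r3: had r3 ⇒ H
  [11] b0 r3: had r3 ⇒ H
  [12] b2 r5: had r0 ⇒ C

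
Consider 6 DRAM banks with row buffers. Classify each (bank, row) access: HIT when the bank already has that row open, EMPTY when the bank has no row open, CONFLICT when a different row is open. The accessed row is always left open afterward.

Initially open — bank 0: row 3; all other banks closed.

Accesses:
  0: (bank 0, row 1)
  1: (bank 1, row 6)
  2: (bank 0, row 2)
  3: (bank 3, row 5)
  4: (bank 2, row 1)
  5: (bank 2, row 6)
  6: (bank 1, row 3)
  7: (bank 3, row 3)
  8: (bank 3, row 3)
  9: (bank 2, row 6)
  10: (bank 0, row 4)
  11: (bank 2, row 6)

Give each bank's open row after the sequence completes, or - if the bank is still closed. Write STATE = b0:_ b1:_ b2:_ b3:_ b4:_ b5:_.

#0 (0,1) C  (was 3)
#1 (1,6) E
#2 (0,2) C  (was 1)
#3 (3,5) E
#4 (2,1) E
#5 (2,6) C  (was 1)
#6 (1,3) C  (was 6)
#7 (3,3) C  (was 5)
#8 (3,3) H  (was 3)
#9 (2,6) H  (was 6)
#10 (0,4) C  (was 2)
#11 (2,6) H  (was 6)

STATE = b0:4 b1:3 b2:6 b3:3 b4:- b5:-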